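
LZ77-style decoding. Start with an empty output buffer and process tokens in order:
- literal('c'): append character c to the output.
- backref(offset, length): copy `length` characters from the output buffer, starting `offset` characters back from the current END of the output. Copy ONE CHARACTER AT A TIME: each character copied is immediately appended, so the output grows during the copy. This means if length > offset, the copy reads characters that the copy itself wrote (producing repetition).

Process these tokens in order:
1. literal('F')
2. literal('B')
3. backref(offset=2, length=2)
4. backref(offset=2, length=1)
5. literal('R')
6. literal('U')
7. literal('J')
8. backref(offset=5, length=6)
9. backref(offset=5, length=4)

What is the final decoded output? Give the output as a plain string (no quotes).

Token 1: literal('F'). Output: "F"
Token 2: literal('B'). Output: "FB"
Token 3: backref(off=2, len=2). Copied 'FB' from pos 0. Output: "FBFB"
Token 4: backref(off=2, len=1). Copied 'F' from pos 2. Output: "FBFBF"
Token 5: literal('R'). Output: "FBFBFR"
Token 6: literal('U'). Output: "FBFBFRU"
Token 7: literal('J'). Output: "FBFBFRUJ"
Token 8: backref(off=5, len=6) (overlapping!). Copied 'BFRUJB' from pos 3. Output: "FBFBFRUJBFRUJB"
Token 9: backref(off=5, len=4). Copied 'FRUJ' from pos 9. Output: "FBFBFRUJBFRUJBFRUJ"

Answer: FBFBFRUJBFRUJBFRUJ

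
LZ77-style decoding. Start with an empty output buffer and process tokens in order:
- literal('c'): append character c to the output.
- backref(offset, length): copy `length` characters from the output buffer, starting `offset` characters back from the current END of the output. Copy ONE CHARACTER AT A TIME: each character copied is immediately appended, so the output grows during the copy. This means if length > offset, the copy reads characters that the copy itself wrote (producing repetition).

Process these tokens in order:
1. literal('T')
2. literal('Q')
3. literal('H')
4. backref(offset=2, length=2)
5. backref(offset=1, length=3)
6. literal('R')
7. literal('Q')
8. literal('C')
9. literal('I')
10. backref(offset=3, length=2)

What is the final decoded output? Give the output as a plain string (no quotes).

Answer: TQHQHHHHRQCIQC

Derivation:
Token 1: literal('T'). Output: "T"
Token 2: literal('Q'). Output: "TQ"
Token 3: literal('H'). Output: "TQH"
Token 4: backref(off=2, len=2). Copied 'QH' from pos 1. Output: "TQHQH"
Token 5: backref(off=1, len=3) (overlapping!). Copied 'HHH' from pos 4. Output: "TQHQHHHH"
Token 6: literal('R'). Output: "TQHQHHHHR"
Token 7: literal('Q'). Output: "TQHQHHHHRQ"
Token 8: literal('C'). Output: "TQHQHHHHRQC"
Token 9: literal('I'). Output: "TQHQHHHHRQCI"
Token 10: backref(off=3, len=2). Copied 'QC' from pos 9. Output: "TQHQHHHHRQCIQC"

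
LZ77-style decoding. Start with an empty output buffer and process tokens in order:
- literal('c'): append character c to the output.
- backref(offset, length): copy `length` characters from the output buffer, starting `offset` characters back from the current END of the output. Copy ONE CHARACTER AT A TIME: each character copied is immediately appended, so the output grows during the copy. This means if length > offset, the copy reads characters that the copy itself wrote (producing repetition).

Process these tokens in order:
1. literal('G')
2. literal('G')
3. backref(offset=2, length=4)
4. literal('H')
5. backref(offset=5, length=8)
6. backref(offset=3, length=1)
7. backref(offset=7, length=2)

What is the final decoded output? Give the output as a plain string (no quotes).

Answer: GGGGGGHGGGGHGGGGGG

Derivation:
Token 1: literal('G'). Output: "G"
Token 2: literal('G'). Output: "GG"
Token 3: backref(off=2, len=4) (overlapping!). Copied 'GGGG' from pos 0. Output: "GGGGGG"
Token 4: literal('H'). Output: "GGGGGGH"
Token 5: backref(off=5, len=8) (overlapping!). Copied 'GGGGHGGG' from pos 2. Output: "GGGGGGHGGGGHGGG"
Token 6: backref(off=3, len=1). Copied 'G' from pos 12. Output: "GGGGGGHGGGGHGGGG"
Token 7: backref(off=7, len=2). Copied 'GG' from pos 9. Output: "GGGGGGHGGGGHGGGGGG"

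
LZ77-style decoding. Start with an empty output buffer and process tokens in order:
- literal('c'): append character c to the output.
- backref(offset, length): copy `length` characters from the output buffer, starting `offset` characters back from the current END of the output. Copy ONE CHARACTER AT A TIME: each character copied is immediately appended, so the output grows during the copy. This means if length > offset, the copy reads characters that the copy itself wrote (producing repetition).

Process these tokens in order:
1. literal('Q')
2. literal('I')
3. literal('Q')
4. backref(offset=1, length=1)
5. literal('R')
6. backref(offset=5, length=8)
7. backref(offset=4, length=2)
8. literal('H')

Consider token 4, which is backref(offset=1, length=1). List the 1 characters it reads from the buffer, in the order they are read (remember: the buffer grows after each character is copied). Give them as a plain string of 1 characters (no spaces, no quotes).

Token 1: literal('Q'). Output: "Q"
Token 2: literal('I'). Output: "QI"
Token 3: literal('Q'). Output: "QIQ"
Token 4: backref(off=1, len=1). Buffer before: "QIQ" (len 3)
  byte 1: read out[2]='Q', append. Buffer now: "QIQQ"

Answer: Q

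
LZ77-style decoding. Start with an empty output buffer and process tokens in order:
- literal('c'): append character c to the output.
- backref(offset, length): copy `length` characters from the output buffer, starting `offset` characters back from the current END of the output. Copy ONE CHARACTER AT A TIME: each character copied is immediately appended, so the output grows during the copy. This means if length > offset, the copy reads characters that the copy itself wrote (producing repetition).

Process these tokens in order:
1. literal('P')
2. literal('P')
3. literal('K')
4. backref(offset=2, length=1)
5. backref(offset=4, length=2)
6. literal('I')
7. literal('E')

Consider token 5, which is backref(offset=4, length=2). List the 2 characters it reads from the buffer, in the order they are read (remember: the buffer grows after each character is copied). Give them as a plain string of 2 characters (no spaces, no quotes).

Answer: PP

Derivation:
Token 1: literal('P'). Output: "P"
Token 2: literal('P'). Output: "PP"
Token 3: literal('K'). Output: "PPK"
Token 4: backref(off=2, len=1). Copied 'P' from pos 1. Output: "PPKP"
Token 5: backref(off=4, len=2). Buffer before: "PPKP" (len 4)
  byte 1: read out[0]='P', append. Buffer now: "PPKPP"
  byte 2: read out[1]='P', append. Buffer now: "PPKPPP"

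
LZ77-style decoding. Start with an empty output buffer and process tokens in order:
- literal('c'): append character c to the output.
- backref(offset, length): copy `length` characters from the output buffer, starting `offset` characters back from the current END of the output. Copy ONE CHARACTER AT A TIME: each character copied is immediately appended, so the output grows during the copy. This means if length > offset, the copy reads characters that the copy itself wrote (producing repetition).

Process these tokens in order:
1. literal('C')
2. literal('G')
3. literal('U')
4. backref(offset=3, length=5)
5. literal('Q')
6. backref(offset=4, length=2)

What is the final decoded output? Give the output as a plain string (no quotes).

Answer: CGUCGUCGQUC

Derivation:
Token 1: literal('C'). Output: "C"
Token 2: literal('G'). Output: "CG"
Token 3: literal('U'). Output: "CGU"
Token 4: backref(off=3, len=5) (overlapping!). Copied 'CGUCG' from pos 0. Output: "CGUCGUCG"
Token 5: literal('Q'). Output: "CGUCGUCGQ"
Token 6: backref(off=4, len=2). Copied 'UC' from pos 5. Output: "CGUCGUCGQUC"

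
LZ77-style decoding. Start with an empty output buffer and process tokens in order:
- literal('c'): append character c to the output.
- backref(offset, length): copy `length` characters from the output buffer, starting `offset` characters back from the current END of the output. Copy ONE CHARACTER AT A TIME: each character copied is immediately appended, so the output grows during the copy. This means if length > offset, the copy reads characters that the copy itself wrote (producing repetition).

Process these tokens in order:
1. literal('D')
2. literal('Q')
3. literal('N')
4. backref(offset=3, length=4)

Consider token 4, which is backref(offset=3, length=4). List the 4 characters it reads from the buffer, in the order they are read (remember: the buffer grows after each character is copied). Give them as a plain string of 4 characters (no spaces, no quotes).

Token 1: literal('D'). Output: "D"
Token 2: literal('Q'). Output: "DQ"
Token 3: literal('N'). Output: "DQN"
Token 4: backref(off=3, len=4). Buffer before: "DQN" (len 3)
  byte 1: read out[0]='D', append. Buffer now: "DQND"
  byte 2: read out[1]='Q', append. Buffer now: "DQNDQ"
  byte 3: read out[2]='N', append. Buffer now: "DQNDQN"
  byte 4: read out[3]='D', append. Buffer now: "DQNDQND"

Answer: DQND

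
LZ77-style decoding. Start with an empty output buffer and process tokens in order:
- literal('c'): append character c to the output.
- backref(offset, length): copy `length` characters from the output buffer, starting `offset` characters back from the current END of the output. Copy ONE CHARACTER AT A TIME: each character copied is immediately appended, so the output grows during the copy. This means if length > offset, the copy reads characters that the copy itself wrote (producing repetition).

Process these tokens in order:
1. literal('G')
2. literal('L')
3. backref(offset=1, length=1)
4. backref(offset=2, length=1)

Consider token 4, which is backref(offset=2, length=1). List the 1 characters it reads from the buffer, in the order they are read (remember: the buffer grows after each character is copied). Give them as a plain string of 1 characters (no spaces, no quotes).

Token 1: literal('G'). Output: "G"
Token 2: literal('L'). Output: "GL"
Token 3: backref(off=1, len=1). Copied 'L' from pos 1. Output: "GLL"
Token 4: backref(off=2, len=1). Buffer before: "GLL" (len 3)
  byte 1: read out[1]='L', append. Buffer now: "GLLL"

Answer: L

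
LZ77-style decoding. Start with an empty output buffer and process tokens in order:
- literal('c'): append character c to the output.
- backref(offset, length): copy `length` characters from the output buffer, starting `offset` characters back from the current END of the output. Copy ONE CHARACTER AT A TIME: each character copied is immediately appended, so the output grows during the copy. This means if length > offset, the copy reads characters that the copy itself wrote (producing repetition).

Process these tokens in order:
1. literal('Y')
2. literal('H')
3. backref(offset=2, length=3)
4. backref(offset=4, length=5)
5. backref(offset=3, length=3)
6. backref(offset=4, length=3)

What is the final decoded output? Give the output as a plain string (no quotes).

Answer: YHYHYHYHYHHYHHHY

Derivation:
Token 1: literal('Y'). Output: "Y"
Token 2: literal('H'). Output: "YH"
Token 3: backref(off=2, len=3) (overlapping!). Copied 'YHY' from pos 0. Output: "YHYHY"
Token 4: backref(off=4, len=5) (overlapping!). Copied 'HYHYH' from pos 1. Output: "YHYHYHYHYH"
Token 5: backref(off=3, len=3). Copied 'HYH' from pos 7. Output: "YHYHYHYHYHHYH"
Token 6: backref(off=4, len=3). Copied 'HHY' from pos 9. Output: "YHYHYHYHYHHYHHHY"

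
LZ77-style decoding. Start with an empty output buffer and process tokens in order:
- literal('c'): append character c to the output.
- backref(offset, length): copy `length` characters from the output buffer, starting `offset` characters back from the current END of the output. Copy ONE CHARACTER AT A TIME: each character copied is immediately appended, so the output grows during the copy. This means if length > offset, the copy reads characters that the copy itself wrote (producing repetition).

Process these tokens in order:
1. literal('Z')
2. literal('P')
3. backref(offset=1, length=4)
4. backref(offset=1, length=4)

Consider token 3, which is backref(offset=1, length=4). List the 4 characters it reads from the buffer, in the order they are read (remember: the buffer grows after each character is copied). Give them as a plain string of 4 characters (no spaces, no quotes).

Answer: PPPP

Derivation:
Token 1: literal('Z'). Output: "Z"
Token 2: literal('P'). Output: "ZP"
Token 3: backref(off=1, len=4). Buffer before: "ZP" (len 2)
  byte 1: read out[1]='P', append. Buffer now: "ZPP"
  byte 2: read out[2]='P', append. Buffer now: "ZPPP"
  byte 3: read out[3]='P', append. Buffer now: "ZPPPP"
  byte 4: read out[4]='P', append. Buffer now: "ZPPPPP"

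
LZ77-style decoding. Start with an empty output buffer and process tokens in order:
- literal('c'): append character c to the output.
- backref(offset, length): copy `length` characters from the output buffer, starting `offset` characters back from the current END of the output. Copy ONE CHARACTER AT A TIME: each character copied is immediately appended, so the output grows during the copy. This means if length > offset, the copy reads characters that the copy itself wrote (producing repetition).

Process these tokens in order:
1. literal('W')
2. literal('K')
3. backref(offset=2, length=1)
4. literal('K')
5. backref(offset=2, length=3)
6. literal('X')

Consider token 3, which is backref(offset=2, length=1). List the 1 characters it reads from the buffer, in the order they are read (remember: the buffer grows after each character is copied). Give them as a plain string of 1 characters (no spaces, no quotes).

Token 1: literal('W'). Output: "W"
Token 2: literal('K'). Output: "WK"
Token 3: backref(off=2, len=1). Buffer before: "WK" (len 2)
  byte 1: read out[0]='W', append. Buffer now: "WKW"

Answer: W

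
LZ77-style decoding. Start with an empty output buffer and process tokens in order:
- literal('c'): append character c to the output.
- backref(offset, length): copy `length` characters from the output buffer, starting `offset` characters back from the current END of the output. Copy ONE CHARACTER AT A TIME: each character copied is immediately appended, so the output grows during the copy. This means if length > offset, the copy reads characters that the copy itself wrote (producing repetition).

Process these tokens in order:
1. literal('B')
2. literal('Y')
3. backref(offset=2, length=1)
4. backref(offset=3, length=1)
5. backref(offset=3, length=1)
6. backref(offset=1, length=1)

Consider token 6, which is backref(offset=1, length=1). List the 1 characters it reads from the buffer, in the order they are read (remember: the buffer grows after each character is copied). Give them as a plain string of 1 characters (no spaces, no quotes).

Token 1: literal('B'). Output: "B"
Token 2: literal('Y'). Output: "BY"
Token 3: backref(off=2, len=1). Copied 'B' from pos 0. Output: "BYB"
Token 4: backref(off=3, len=1). Copied 'B' from pos 0. Output: "BYBB"
Token 5: backref(off=3, len=1). Copied 'Y' from pos 1. Output: "BYBBY"
Token 6: backref(off=1, len=1). Buffer before: "BYBBY" (len 5)
  byte 1: read out[4]='Y', append. Buffer now: "BYBBYY"

Answer: Y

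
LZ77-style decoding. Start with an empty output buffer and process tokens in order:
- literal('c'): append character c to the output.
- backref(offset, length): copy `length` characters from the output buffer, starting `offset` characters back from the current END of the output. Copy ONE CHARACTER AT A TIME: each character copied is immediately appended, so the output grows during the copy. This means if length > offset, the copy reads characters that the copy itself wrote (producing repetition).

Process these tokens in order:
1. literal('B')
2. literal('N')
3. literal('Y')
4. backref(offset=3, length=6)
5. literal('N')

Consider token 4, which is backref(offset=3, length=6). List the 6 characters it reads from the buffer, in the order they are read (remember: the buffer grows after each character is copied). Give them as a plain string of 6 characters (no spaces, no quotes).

Token 1: literal('B'). Output: "B"
Token 2: literal('N'). Output: "BN"
Token 3: literal('Y'). Output: "BNY"
Token 4: backref(off=3, len=6). Buffer before: "BNY" (len 3)
  byte 1: read out[0]='B', append. Buffer now: "BNYB"
  byte 2: read out[1]='N', append. Buffer now: "BNYBN"
  byte 3: read out[2]='Y', append. Buffer now: "BNYBNY"
  byte 4: read out[3]='B', append. Buffer now: "BNYBNYB"
  byte 5: read out[4]='N', append. Buffer now: "BNYBNYBN"
  byte 6: read out[5]='Y', append. Buffer now: "BNYBNYBNY"

Answer: BNYBNY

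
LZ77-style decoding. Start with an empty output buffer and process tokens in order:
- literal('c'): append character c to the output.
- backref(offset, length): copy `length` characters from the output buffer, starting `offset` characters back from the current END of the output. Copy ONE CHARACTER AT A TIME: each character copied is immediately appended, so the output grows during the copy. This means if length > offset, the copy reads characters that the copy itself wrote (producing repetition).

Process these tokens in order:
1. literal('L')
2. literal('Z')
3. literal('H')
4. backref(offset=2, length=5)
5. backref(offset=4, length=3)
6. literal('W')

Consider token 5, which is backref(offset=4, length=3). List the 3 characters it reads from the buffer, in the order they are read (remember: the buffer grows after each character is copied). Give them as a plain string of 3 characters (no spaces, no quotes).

Token 1: literal('L'). Output: "L"
Token 2: literal('Z'). Output: "LZ"
Token 3: literal('H'). Output: "LZH"
Token 4: backref(off=2, len=5) (overlapping!). Copied 'ZHZHZ' from pos 1. Output: "LZHZHZHZ"
Token 5: backref(off=4, len=3). Buffer before: "LZHZHZHZ" (len 8)
  byte 1: read out[4]='H', append. Buffer now: "LZHZHZHZH"
  byte 2: read out[5]='Z', append. Buffer now: "LZHZHZHZHZ"
  byte 3: read out[6]='H', append. Buffer now: "LZHZHZHZHZH"

Answer: HZH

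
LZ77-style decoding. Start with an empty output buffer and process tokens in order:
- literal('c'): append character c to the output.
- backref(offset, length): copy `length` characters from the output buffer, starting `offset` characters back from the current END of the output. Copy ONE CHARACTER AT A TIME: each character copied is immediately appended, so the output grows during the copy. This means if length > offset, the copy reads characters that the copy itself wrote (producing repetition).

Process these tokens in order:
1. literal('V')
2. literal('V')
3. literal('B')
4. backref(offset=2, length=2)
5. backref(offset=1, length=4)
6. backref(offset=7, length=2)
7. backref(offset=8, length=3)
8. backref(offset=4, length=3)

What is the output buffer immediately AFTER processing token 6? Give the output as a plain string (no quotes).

Answer: VVBVBBBBBBV

Derivation:
Token 1: literal('V'). Output: "V"
Token 2: literal('V'). Output: "VV"
Token 3: literal('B'). Output: "VVB"
Token 4: backref(off=2, len=2). Copied 'VB' from pos 1. Output: "VVBVB"
Token 5: backref(off=1, len=4) (overlapping!). Copied 'BBBB' from pos 4. Output: "VVBVBBBBB"
Token 6: backref(off=7, len=2). Copied 'BV' from pos 2. Output: "VVBVBBBBBBV"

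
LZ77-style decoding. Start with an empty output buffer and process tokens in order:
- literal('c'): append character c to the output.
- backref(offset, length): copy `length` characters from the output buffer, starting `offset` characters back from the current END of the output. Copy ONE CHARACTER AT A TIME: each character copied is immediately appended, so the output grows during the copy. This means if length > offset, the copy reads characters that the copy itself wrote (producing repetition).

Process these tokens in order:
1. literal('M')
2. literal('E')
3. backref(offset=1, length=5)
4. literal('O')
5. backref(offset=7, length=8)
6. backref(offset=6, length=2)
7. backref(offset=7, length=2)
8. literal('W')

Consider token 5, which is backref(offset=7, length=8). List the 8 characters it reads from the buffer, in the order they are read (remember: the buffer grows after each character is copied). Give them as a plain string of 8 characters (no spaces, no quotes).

Answer: EEEEEEOE

Derivation:
Token 1: literal('M'). Output: "M"
Token 2: literal('E'). Output: "ME"
Token 3: backref(off=1, len=5) (overlapping!). Copied 'EEEEE' from pos 1. Output: "MEEEEEE"
Token 4: literal('O'). Output: "MEEEEEEO"
Token 5: backref(off=7, len=8). Buffer before: "MEEEEEEO" (len 8)
  byte 1: read out[1]='E', append. Buffer now: "MEEEEEEOE"
  byte 2: read out[2]='E', append. Buffer now: "MEEEEEEOEE"
  byte 3: read out[3]='E', append. Buffer now: "MEEEEEEOEEE"
  byte 4: read out[4]='E', append. Buffer now: "MEEEEEEOEEEE"
  byte 5: read out[5]='E', append. Buffer now: "MEEEEEEOEEEEE"
  byte 6: read out[6]='E', append. Buffer now: "MEEEEEEOEEEEEE"
  byte 7: read out[7]='O', append. Buffer now: "MEEEEEEOEEEEEEO"
  byte 8: read out[8]='E', append. Buffer now: "MEEEEEEOEEEEEEOE"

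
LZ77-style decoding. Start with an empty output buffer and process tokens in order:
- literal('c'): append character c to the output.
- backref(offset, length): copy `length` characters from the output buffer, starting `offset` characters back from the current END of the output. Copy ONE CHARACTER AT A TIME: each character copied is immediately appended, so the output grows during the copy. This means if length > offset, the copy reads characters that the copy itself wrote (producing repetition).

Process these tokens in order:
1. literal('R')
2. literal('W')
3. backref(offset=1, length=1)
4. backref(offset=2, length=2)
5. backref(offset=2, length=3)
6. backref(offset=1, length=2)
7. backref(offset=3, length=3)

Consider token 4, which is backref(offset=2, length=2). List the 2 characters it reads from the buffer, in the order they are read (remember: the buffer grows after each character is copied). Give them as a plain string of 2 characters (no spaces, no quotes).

Answer: WW

Derivation:
Token 1: literal('R'). Output: "R"
Token 2: literal('W'). Output: "RW"
Token 3: backref(off=1, len=1). Copied 'W' from pos 1. Output: "RWW"
Token 4: backref(off=2, len=2). Buffer before: "RWW" (len 3)
  byte 1: read out[1]='W', append. Buffer now: "RWWW"
  byte 2: read out[2]='W', append. Buffer now: "RWWWW"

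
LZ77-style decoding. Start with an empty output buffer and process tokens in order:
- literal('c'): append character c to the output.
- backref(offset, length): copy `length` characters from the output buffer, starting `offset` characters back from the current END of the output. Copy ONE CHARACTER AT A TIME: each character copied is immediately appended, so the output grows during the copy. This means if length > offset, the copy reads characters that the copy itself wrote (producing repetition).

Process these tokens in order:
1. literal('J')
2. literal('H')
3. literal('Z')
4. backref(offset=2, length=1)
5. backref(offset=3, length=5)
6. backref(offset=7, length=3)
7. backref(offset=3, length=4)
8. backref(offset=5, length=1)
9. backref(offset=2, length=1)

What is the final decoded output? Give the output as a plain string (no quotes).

Token 1: literal('J'). Output: "J"
Token 2: literal('H'). Output: "JH"
Token 3: literal('Z'). Output: "JHZ"
Token 4: backref(off=2, len=1). Copied 'H' from pos 1. Output: "JHZH"
Token 5: backref(off=3, len=5) (overlapping!). Copied 'HZHHZ' from pos 1. Output: "JHZHHZHHZ"
Token 6: backref(off=7, len=3). Copied 'ZHH' from pos 2. Output: "JHZHHZHHZZHH"
Token 7: backref(off=3, len=4) (overlapping!). Copied 'ZHHZ' from pos 9. Output: "JHZHHZHHZZHHZHHZ"
Token 8: backref(off=5, len=1). Copied 'H' from pos 11. Output: "JHZHHZHHZZHHZHHZH"
Token 9: backref(off=2, len=1). Copied 'Z' from pos 15. Output: "JHZHHZHHZZHHZHHZHZ"

Answer: JHZHHZHHZZHHZHHZHZ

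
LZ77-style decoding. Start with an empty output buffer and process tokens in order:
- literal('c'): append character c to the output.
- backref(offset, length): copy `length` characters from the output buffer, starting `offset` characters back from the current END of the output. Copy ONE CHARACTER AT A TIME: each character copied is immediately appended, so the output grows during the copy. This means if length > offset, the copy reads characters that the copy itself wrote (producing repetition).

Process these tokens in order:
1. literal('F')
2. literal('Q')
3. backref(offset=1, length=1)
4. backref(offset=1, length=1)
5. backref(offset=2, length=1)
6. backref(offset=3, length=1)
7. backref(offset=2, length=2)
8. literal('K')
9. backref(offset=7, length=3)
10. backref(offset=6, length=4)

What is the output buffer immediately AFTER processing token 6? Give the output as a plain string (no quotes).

Answer: FQQQQQ

Derivation:
Token 1: literal('F'). Output: "F"
Token 2: literal('Q'). Output: "FQ"
Token 3: backref(off=1, len=1). Copied 'Q' from pos 1. Output: "FQQ"
Token 4: backref(off=1, len=1). Copied 'Q' from pos 2. Output: "FQQQ"
Token 5: backref(off=2, len=1). Copied 'Q' from pos 2. Output: "FQQQQ"
Token 6: backref(off=3, len=1). Copied 'Q' from pos 2. Output: "FQQQQQ"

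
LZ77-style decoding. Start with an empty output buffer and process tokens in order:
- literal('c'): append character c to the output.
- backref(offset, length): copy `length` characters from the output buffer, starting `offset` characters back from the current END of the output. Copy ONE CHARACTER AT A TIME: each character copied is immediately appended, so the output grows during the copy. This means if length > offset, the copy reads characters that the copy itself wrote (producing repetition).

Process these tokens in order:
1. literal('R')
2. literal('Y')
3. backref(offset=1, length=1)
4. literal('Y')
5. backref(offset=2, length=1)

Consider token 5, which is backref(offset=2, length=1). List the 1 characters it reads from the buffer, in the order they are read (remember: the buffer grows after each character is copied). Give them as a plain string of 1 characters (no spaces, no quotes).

Token 1: literal('R'). Output: "R"
Token 2: literal('Y'). Output: "RY"
Token 3: backref(off=1, len=1). Copied 'Y' from pos 1. Output: "RYY"
Token 4: literal('Y'). Output: "RYYY"
Token 5: backref(off=2, len=1). Buffer before: "RYYY" (len 4)
  byte 1: read out[2]='Y', append. Buffer now: "RYYYY"

Answer: Y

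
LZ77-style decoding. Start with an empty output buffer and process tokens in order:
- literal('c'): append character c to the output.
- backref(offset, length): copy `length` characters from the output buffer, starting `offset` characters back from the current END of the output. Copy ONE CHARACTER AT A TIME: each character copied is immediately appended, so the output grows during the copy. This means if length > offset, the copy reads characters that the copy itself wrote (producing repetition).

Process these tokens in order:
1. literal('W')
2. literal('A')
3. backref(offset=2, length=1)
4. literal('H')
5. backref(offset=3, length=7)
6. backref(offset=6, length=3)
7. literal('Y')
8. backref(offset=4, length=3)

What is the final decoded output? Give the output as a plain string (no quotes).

Answer: WAWHAWHAWHAWHAYWHA

Derivation:
Token 1: literal('W'). Output: "W"
Token 2: literal('A'). Output: "WA"
Token 3: backref(off=2, len=1). Copied 'W' from pos 0. Output: "WAW"
Token 4: literal('H'). Output: "WAWH"
Token 5: backref(off=3, len=7) (overlapping!). Copied 'AWHAWHA' from pos 1. Output: "WAWHAWHAWHA"
Token 6: backref(off=6, len=3). Copied 'WHA' from pos 5. Output: "WAWHAWHAWHAWHA"
Token 7: literal('Y'). Output: "WAWHAWHAWHAWHAY"
Token 8: backref(off=4, len=3). Copied 'WHA' from pos 11. Output: "WAWHAWHAWHAWHAYWHA"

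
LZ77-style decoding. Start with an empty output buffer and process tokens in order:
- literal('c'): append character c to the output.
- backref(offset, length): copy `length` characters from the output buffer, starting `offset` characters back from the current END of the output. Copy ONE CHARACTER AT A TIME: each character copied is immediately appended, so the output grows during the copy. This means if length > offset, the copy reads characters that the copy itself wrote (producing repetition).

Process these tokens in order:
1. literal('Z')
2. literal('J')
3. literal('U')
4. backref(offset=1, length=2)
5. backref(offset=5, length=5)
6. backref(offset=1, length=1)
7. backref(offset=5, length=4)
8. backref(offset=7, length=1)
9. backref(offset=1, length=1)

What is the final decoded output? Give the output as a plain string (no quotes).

Answer: ZJUUUZJUUUUJUUUUU

Derivation:
Token 1: literal('Z'). Output: "Z"
Token 2: literal('J'). Output: "ZJ"
Token 3: literal('U'). Output: "ZJU"
Token 4: backref(off=1, len=2) (overlapping!). Copied 'UU' from pos 2. Output: "ZJUUU"
Token 5: backref(off=5, len=5). Copied 'ZJUUU' from pos 0. Output: "ZJUUUZJUUU"
Token 6: backref(off=1, len=1). Copied 'U' from pos 9. Output: "ZJUUUZJUUUU"
Token 7: backref(off=5, len=4). Copied 'JUUU' from pos 6. Output: "ZJUUUZJUUUUJUUU"
Token 8: backref(off=7, len=1). Copied 'U' from pos 8. Output: "ZJUUUZJUUUUJUUUU"
Token 9: backref(off=1, len=1). Copied 'U' from pos 15. Output: "ZJUUUZJUUUUJUUUUU"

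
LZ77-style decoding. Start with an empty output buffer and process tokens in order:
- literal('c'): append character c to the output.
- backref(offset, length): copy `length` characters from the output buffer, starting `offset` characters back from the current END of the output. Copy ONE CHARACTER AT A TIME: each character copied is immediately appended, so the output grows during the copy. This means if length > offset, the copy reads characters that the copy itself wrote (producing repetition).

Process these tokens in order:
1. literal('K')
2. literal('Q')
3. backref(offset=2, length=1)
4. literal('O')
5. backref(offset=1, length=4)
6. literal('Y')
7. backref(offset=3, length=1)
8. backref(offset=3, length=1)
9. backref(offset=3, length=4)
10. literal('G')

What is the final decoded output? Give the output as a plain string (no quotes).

Token 1: literal('K'). Output: "K"
Token 2: literal('Q'). Output: "KQ"
Token 3: backref(off=2, len=1). Copied 'K' from pos 0. Output: "KQK"
Token 4: literal('O'). Output: "KQKO"
Token 5: backref(off=1, len=4) (overlapping!). Copied 'OOOO' from pos 3. Output: "KQKOOOOO"
Token 6: literal('Y'). Output: "KQKOOOOOY"
Token 7: backref(off=3, len=1). Copied 'O' from pos 6. Output: "KQKOOOOOYO"
Token 8: backref(off=3, len=1). Copied 'O' from pos 7. Output: "KQKOOOOOYOO"
Token 9: backref(off=3, len=4) (overlapping!). Copied 'YOOY' from pos 8. Output: "KQKOOOOOYOOYOOY"
Token 10: literal('G'). Output: "KQKOOOOOYOOYOOYG"

Answer: KQKOOOOOYOOYOOYG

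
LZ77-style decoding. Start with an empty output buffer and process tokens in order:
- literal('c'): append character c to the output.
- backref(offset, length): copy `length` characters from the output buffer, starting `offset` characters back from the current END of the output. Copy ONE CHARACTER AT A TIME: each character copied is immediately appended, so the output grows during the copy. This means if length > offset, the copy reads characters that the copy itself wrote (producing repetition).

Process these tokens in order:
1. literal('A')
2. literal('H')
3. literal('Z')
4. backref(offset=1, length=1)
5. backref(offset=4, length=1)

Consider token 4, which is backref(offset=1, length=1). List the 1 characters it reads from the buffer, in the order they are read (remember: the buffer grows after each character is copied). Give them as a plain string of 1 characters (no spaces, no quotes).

Answer: Z

Derivation:
Token 1: literal('A'). Output: "A"
Token 2: literal('H'). Output: "AH"
Token 3: literal('Z'). Output: "AHZ"
Token 4: backref(off=1, len=1). Buffer before: "AHZ" (len 3)
  byte 1: read out[2]='Z', append. Buffer now: "AHZZ"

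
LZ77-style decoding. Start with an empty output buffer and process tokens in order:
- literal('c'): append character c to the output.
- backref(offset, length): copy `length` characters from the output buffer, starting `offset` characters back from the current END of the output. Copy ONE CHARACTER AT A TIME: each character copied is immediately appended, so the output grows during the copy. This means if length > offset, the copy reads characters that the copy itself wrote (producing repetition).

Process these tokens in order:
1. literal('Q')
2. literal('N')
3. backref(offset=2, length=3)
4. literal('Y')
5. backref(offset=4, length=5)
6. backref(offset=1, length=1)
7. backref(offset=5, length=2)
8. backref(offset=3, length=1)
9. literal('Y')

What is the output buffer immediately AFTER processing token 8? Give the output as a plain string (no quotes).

Answer: QNQNQYQNQYQQNQQ

Derivation:
Token 1: literal('Q'). Output: "Q"
Token 2: literal('N'). Output: "QN"
Token 3: backref(off=2, len=3) (overlapping!). Copied 'QNQ' from pos 0. Output: "QNQNQ"
Token 4: literal('Y'). Output: "QNQNQY"
Token 5: backref(off=4, len=5) (overlapping!). Copied 'QNQYQ' from pos 2. Output: "QNQNQYQNQYQ"
Token 6: backref(off=1, len=1). Copied 'Q' from pos 10. Output: "QNQNQYQNQYQQ"
Token 7: backref(off=5, len=2). Copied 'NQ' from pos 7. Output: "QNQNQYQNQYQQNQ"
Token 8: backref(off=3, len=1). Copied 'Q' from pos 11. Output: "QNQNQYQNQYQQNQQ"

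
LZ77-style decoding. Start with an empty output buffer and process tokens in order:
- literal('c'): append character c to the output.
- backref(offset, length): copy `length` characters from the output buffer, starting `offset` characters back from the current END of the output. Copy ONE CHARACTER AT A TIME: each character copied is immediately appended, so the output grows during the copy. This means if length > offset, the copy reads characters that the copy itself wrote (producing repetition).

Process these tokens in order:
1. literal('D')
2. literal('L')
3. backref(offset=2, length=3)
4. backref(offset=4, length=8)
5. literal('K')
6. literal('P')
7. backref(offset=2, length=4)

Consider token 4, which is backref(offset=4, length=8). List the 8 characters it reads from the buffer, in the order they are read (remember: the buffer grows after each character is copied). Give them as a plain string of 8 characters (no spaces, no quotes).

Answer: LDLDLDLD

Derivation:
Token 1: literal('D'). Output: "D"
Token 2: literal('L'). Output: "DL"
Token 3: backref(off=2, len=3) (overlapping!). Copied 'DLD' from pos 0. Output: "DLDLD"
Token 4: backref(off=4, len=8). Buffer before: "DLDLD" (len 5)
  byte 1: read out[1]='L', append. Buffer now: "DLDLDL"
  byte 2: read out[2]='D', append. Buffer now: "DLDLDLD"
  byte 3: read out[3]='L', append. Buffer now: "DLDLDLDL"
  byte 4: read out[4]='D', append. Buffer now: "DLDLDLDLD"
  byte 5: read out[5]='L', append. Buffer now: "DLDLDLDLDL"
  byte 6: read out[6]='D', append. Buffer now: "DLDLDLDLDLD"
  byte 7: read out[7]='L', append. Buffer now: "DLDLDLDLDLDL"
  byte 8: read out[8]='D', append. Buffer now: "DLDLDLDLDLDLD"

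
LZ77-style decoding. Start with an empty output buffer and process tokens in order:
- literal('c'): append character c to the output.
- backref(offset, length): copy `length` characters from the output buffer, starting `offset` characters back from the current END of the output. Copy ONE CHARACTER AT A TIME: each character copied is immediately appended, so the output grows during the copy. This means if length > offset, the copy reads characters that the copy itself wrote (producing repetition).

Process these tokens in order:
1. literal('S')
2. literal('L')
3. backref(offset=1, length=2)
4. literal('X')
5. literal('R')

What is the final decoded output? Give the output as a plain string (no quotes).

Token 1: literal('S'). Output: "S"
Token 2: literal('L'). Output: "SL"
Token 3: backref(off=1, len=2) (overlapping!). Copied 'LL' from pos 1. Output: "SLLL"
Token 4: literal('X'). Output: "SLLLX"
Token 5: literal('R'). Output: "SLLLXR"

Answer: SLLLXR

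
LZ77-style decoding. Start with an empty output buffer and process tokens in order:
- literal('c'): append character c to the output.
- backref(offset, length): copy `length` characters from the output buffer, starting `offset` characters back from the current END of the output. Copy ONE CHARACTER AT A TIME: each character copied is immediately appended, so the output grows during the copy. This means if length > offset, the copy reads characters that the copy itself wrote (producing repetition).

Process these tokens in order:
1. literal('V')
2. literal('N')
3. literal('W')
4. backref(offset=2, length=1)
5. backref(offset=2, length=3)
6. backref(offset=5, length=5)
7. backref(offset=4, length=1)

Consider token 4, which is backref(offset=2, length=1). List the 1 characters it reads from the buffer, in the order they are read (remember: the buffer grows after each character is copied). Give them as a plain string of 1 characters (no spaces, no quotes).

Token 1: literal('V'). Output: "V"
Token 2: literal('N'). Output: "VN"
Token 3: literal('W'). Output: "VNW"
Token 4: backref(off=2, len=1). Buffer before: "VNW" (len 3)
  byte 1: read out[1]='N', append. Buffer now: "VNWN"

Answer: N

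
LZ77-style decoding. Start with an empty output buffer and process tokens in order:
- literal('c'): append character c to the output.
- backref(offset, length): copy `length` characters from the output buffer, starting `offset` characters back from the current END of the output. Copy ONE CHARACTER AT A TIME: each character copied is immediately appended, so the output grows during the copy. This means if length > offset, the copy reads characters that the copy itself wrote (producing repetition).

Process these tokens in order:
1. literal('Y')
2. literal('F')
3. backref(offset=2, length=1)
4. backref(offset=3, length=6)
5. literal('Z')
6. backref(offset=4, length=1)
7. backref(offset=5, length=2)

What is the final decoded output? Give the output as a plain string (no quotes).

Answer: YFYYFYYFYZYYF

Derivation:
Token 1: literal('Y'). Output: "Y"
Token 2: literal('F'). Output: "YF"
Token 3: backref(off=2, len=1). Copied 'Y' from pos 0. Output: "YFY"
Token 4: backref(off=3, len=6) (overlapping!). Copied 'YFYYFY' from pos 0. Output: "YFYYFYYFY"
Token 5: literal('Z'). Output: "YFYYFYYFYZ"
Token 6: backref(off=4, len=1). Copied 'Y' from pos 6. Output: "YFYYFYYFYZY"
Token 7: backref(off=5, len=2). Copied 'YF' from pos 6. Output: "YFYYFYYFYZYYF"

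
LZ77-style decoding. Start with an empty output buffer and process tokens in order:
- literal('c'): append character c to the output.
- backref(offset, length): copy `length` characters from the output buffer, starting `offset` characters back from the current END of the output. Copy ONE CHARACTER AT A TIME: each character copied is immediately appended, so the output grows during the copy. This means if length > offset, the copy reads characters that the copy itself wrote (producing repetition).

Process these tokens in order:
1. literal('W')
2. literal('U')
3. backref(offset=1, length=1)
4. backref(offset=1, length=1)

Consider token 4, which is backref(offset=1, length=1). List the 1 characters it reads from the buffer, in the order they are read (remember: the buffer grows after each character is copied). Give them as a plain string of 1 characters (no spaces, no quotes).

Answer: U

Derivation:
Token 1: literal('W'). Output: "W"
Token 2: literal('U'). Output: "WU"
Token 3: backref(off=1, len=1). Copied 'U' from pos 1. Output: "WUU"
Token 4: backref(off=1, len=1). Buffer before: "WUU" (len 3)
  byte 1: read out[2]='U', append. Buffer now: "WUUU"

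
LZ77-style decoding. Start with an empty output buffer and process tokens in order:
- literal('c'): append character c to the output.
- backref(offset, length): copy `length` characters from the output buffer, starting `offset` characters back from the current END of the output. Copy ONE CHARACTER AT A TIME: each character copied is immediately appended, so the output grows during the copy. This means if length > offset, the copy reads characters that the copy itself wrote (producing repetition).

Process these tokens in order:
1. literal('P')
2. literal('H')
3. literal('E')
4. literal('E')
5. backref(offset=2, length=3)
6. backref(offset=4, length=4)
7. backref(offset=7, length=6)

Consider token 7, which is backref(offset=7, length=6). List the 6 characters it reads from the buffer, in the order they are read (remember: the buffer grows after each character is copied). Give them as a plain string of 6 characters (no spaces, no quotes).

Token 1: literal('P'). Output: "P"
Token 2: literal('H'). Output: "PH"
Token 3: literal('E'). Output: "PHE"
Token 4: literal('E'). Output: "PHEE"
Token 5: backref(off=2, len=3) (overlapping!). Copied 'EEE' from pos 2. Output: "PHEEEEE"
Token 6: backref(off=4, len=4). Copied 'EEEE' from pos 3. Output: "PHEEEEEEEEE"
Token 7: backref(off=7, len=6). Buffer before: "PHEEEEEEEEE" (len 11)
  byte 1: read out[4]='E', append. Buffer now: "PHEEEEEEEEEE"
  byte 2: read out[5]='E', append. Buffer now: "PHEEEEEEEEEEE"
  byte 3: read out[6]='E', append. Buffer now: "PHEEEEEEEEEEEE"
  byte 4: read out[7]='E', append. Buffer now: "PHEEEEEEEEEEEEE"
  byte 5: read out[8]='E', append. Buffer now: "PHEEEEEEEEEEEEEE"
  byte 6: read out[9]='E', append. Buffer now: "PHEEEEEEEEEEEEEEE"

Answer: EEEEEE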